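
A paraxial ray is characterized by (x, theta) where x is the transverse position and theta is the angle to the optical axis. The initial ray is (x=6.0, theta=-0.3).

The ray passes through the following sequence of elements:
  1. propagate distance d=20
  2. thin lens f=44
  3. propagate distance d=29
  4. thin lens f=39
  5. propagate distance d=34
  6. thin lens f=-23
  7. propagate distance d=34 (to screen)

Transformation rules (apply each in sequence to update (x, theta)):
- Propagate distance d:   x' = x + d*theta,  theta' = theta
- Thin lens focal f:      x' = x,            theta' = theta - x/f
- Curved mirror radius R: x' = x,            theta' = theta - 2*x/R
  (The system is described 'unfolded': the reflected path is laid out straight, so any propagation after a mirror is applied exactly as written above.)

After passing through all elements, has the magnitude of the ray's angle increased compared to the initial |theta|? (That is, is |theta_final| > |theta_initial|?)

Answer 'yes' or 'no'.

Answer: yes

Derivation:
Initial: x=6.0000 theta=-0.3000
After 1 (propagate distance d=20): x=0.0000 theta=-0.3000
After 2 (thin lens f=44): x=0.0000 theta=-0.3000
After 3 (propagate distance d=29): x=-8.7000 theta=-0.3000
After 4 (thin lens f=39): x=-8.7000 theta=-1/13 (≈-0.0769)
After 5 (propagate distance d=34): x=-1471/130 (≈-11.3154) theta=-1/13 (≈-0.0769)
After 6 (thin lens f=-23): x=-1471/130 (≈-11.3154) theta=-1701/2990 (≈-0.5689)
After 7 (propagate distance d=34 (to screen)): x=-91667/2990 (≈-30.6579) theta=-1701/2990 (≈-0.5689)
|theta_initial|=0.3000 |theta_final|=1701/2990 (≈0.5689) -> increased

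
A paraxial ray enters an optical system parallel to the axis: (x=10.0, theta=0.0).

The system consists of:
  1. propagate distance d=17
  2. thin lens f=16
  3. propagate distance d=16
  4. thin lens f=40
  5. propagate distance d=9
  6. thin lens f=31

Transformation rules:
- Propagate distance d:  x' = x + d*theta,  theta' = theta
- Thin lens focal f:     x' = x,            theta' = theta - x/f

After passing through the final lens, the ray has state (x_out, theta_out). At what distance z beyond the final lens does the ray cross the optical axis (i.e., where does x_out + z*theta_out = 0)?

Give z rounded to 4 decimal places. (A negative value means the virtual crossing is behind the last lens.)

Answer: -12.6818

Derivation:
Initial: x=10.0000 theta=0.0000
After 1 (propagate distance d=17): x=10.0000 theta=0.0000
After 2 (thin lens f=16): x=10.0000 theta=-0.6250
After 3 (propagate distance d=16): x=0.0000 theta=-0.6250
After 4 (thin lens f=40): x=0.0000 theta=-0.6250
After 5 (propagate distance d=9): x=-5.6250 theta=-0.6250
After 6 (thin lens f=31): x=-5.6250 theta=-55/124 (≈-0.4435)
z_focus = -x_out/theta_out = -(-5.6250)/(-55/124) = -279/22 ≈ -12.6818
Rounded to 4 decimal places: z = -12.6818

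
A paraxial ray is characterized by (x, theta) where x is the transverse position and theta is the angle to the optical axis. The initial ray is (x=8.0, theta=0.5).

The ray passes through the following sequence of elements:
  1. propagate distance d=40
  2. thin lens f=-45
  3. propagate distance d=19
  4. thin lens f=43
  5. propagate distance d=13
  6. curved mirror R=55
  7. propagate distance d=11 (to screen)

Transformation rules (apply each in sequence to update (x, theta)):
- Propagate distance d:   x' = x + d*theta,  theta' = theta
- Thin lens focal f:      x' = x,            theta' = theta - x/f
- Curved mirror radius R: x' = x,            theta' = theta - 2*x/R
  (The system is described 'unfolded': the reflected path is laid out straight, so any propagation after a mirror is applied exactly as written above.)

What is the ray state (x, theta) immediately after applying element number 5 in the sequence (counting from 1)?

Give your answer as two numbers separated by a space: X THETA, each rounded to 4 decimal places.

Answer: 48.9997 -0.0248

Derivation:
Initial: x=8.0000 theta=0.5000
After 1 (propagate distance d=40): x=28.0000 theta=0.5000
After 2 (thin lens f=-45): x=28.0000 theta=101/90 (≈1.1222)
After 3 (propagate distance d=19): x=4439/90 (≈49.3222) theta=101/90 (≈1.1222)
After 4 (thin lens f=43): x=4439/90 (≈49.3222) theta=-16/645 (≈-0.0248)
After 5 (propagate distance d=13): x=189629/3870 (≈48.9997) theta=-16/645 (≈-0.0248)
Rounded to 4 decimal places: x = 48.9997, theta = -0.0248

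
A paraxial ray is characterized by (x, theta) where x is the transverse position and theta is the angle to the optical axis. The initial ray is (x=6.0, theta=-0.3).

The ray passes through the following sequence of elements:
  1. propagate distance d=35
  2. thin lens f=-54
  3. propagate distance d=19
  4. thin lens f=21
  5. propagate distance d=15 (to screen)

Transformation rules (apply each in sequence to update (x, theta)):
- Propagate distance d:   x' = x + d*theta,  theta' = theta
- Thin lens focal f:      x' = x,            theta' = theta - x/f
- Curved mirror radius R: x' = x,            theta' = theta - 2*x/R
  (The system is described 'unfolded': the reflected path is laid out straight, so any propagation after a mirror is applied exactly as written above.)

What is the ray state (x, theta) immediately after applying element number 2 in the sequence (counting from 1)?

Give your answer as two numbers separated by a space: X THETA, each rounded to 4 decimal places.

Initial: x=6.0000 theta=-0.3000
After 1 (propagate distance d=35): x=-4.5000 theta=-0.3000
After 2 (thin lens f=-54): x=-4.5000 theta=-23/60 (≈-0.3833)
Rounded to 4 decimal places: x = -4.5000, theta = -0.3833

Answer: -4.5000 -0.3833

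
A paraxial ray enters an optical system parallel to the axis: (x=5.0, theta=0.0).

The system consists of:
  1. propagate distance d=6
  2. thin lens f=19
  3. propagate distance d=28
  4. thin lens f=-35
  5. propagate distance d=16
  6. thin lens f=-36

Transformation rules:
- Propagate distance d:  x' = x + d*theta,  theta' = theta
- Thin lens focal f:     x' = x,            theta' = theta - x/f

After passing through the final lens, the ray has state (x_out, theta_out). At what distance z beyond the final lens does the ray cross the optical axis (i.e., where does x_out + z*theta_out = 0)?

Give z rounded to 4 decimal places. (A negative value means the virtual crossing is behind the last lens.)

Answer: -14.0930

Derivation:
Initial: x=5.0000 theta=0.0000
After 1 (propagate distance d=6): x=5.0000 theta=0.0000
After 2 (thin lens f=19): x=5.0000 theta=-5/19 (≈-0.2632)
After 3 (propagate distance d=28): x=-45/19 (≈-2.3684) theta=-5/19 (≈-0.2632)
After 4 (thin lens f=-35): x=-45/19 (≈-2.3684) theta=-44/133 (≈-0.3308)
After 5 (propagate distance d=16): x=-1019/133 (≈-7.6617) theta=-44/133 (≈-0.3308)
After 6 (thin lens f=-36): x=-1019/133 (≈-7.6617) theta=-137/252 (≈-0.5437)
z_focus = -x_out/theta_out = -(-1019/133)/(-137/252) = -36684/2603 ≈ -14.0930
Rounded to 4 decimal places: z = -14.0930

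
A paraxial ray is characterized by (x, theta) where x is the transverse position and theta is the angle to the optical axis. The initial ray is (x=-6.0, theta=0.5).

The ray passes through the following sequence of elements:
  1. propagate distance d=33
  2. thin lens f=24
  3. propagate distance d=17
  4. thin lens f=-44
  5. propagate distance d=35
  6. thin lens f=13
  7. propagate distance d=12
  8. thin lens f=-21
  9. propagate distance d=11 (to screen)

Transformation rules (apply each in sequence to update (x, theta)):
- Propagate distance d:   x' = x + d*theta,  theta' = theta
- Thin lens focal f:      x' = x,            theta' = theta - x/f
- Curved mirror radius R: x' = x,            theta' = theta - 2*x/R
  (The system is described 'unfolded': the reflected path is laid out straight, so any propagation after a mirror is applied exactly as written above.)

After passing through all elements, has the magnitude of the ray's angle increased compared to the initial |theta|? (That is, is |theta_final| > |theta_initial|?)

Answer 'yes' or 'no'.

Answer: yes

Derivation:
Initial: x=-6.0000 theta=0.5000
After 1 (propagate distance d=33): x=10.5000 theta=0.5000
After 2 (thin lens f=24): x=10.5000 theta=0.0625
After 3 (propagate distance d=17): x=11.5625 theta=0.0625
After 4 (thin lens f=-44): x=11.5625 theta=229/704 (≈0.3253)
After 5 (propagate distance d=35): x=16155/704 (≈22.9474) theta=229/704 (≈0.3253)
After 6 (thin lens f=13): x=16155/704 (≈22.9474) theta=-599/416 (≈-1.4399)
After 7 (propagate distance d=12): x=51879/9152 (≈5.6686) theta=-599/416 (≈-1.4399)
After 8 (thin lens f=-21): x=51879/9152 (≈5.6686) theta=-74953/64064 (≈-1.1700)
After 9 (propagate distance d=11 (to screen)): x=-230665/32032 (≈-7.2011) theta=-74953/64064 (≈-1.1700)
|theta_initial|=0.5000 |theta_final|=74953/64064 (≈1.1700) -> increased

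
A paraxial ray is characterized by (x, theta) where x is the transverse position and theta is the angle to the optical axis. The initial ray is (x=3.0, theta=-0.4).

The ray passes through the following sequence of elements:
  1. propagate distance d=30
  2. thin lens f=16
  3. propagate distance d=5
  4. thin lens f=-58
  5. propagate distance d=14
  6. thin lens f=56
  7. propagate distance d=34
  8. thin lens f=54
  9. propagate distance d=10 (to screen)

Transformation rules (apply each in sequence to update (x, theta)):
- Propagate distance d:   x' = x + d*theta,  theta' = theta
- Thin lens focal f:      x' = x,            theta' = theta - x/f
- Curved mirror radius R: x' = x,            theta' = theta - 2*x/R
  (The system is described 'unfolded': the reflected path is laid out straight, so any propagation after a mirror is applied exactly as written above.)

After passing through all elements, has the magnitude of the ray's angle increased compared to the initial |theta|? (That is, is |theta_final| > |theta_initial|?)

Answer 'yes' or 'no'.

Answer: no

Derivation:
Initial: x=3.0000 theta=-0.4000
After 1 (propagate distance d=30): x=-9.0000 theta=-0.4000
After 2 (thin lens f=16): x=-9.0000 theta=0.1625
After 3 (propagate distance d=5): x=-8.1875 theta=0.1625
After 4 (thin lens f=-58): x=-8.1875 theta=99/4640 (≈0.0213)
After 5 (propagate distance d=14): x=-9151/1160 (≈-7.8888) theta=99/4640 (≈0.0213)
After 6 (thin lens f=56): x=-9151/1160 (≈-7.8888) theta=10537/64960 (≈0.1622)
After 7 (propagate distance d=34): x=-77099/32480 (≈-2.3737) theta=10537/64960 (≈0.1622)
After 8 (thin lens f=54): x=-77099/32480 (≈-2.3737) theta=180799/876960 (≈0.2062)
After 9 (propagate distance d=10 (to screen)): x=-273683/876960 (≈-0.3121) theta=180799/876960 (≈0.2062)
|theta_initial|=0.4000 |theta_final|=180799/876960 (≈0.2062) -> not increased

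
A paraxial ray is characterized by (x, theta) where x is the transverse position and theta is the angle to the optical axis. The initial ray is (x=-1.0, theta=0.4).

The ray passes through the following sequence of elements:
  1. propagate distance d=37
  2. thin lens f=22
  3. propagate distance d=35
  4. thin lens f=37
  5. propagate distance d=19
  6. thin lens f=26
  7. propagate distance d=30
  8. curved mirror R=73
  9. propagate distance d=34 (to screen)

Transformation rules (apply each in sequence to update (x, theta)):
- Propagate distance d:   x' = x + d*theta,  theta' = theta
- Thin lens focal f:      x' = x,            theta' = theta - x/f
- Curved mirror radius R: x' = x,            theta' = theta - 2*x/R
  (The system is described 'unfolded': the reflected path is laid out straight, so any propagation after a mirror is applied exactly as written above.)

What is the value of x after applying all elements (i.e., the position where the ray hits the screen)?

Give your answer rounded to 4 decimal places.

Answer: -11.9467

Derivation:
Initial: x=-1.0000 theta=0.4000
After 1 (propagate distance d=37): x=13.8000 theta=0.4000
After 2 (thin lens f=22): x=13.8000 theta=-5/22 (≈-0.2273)
After 3 (propagate distance d=35): x=643/110 (≈5.8455) theta=-5/22 (≈-0.2273)
After 4 (thin lens f=37): x=643/110 (≈5.8455) theta=-784/2035 (≈-0.3853)
After 5 (propagate distance d=19): x=-6001/4070 (≈-1.4744) theta=-784/2035 (≈-0.3853)
After 6 (thin lens f=26): x=-6001/4070 (≈-1.4744) theta=-34767/105820 (≈-0.3285)
After 7 (propagate distance d=30): x=-299759/26455 (≈-11.3309) theta=-34767/105820 (≈-0.3285)
After 8 (curved mirror R=73): x=-299759/26455 (≈-11.3309) theta=-10763/594220 (≈-0.0181)
After 9 (propagate distance d=34 (to screen)): x=-46143437/3862430 (≈-11.9467) theta=-10763/594220 (≈-0.0181)
Rounded to 4 decimal places: x = -11.9467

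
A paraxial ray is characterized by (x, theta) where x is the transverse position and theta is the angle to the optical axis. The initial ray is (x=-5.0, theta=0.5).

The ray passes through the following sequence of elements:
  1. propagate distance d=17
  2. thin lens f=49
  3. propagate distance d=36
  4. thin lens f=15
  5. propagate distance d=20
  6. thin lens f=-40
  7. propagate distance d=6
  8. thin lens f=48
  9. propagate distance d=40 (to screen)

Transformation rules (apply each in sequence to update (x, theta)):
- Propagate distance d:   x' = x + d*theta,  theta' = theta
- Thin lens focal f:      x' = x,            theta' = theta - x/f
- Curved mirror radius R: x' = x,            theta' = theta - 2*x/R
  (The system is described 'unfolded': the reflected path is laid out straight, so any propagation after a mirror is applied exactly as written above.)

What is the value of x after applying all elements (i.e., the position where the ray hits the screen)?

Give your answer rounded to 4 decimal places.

Answer: -31.4712

Derivation:
Initial: x=-5.0000 theta=0.5000
After 1 (propagate distance d=17): x=3.5000 theta=0.5000
After 2 (thin lens f=49): x=3.5000 theta=3/7 (≈0.4286)
After 3 (propagate distance d=36): x=265/14 (≈18.9286) theta=3/7 (≈0.4286)
After 4 (thin lens f=15): x=265/14 (≈18.9286) theta=-5/6 (≈-0.8333)
After 5 (propagate distance d=20): x=95/42 (≈2.2619) theta=-5/6 (≈-0.8333)
After 6 (thin lens f=-40): x=95/42 (≈2.2619) theta=-87/112 (≈-0.7768)
After 7 (propagate distance d=6): x=-403/168 (≈-2.3988) theta=-87/112 (≈-0.7768)
After 8 (thin lens f=48): x=-403/168 (≈-2.3988) theta=-5861/8064 (≈-0.7268)
After 9 (propagate distance d=40 (to screen)): x=-31723/1008 (≈-31.4712) theta=-5861/8064 (≈-0.7268)
Rounded to 4 decimal places: x = -31.4712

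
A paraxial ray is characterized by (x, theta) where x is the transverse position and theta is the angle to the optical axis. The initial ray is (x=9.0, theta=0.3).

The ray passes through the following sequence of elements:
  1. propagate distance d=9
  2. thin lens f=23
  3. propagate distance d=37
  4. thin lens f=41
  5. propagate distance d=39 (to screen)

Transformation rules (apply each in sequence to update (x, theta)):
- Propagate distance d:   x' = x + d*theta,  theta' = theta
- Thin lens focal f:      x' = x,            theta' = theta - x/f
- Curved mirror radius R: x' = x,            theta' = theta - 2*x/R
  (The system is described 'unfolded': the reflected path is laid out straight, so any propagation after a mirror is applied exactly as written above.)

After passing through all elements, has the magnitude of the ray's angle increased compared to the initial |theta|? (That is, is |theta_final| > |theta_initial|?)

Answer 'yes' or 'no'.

Answer: yes

Derivation:
Initial: x=9.0000 theta=0.3000
After 1 (propagate distance d=9): x=11.7000 theta=0.3000
After 2 (thin lens f=23): x=11.7000 theta=-24/115 (≈-0.2087)
After 3 (propagate distance d=37): x=183/46 (≈3.9783) theta=-24/115 (≈-0.2087)
After 4 (thin lens f=41): x=183/46 (≈3.9783) theta=-2883/9430 (≈-0.3057)
After 5 (propagate distance d=39 (to screen)): x=-37461/4715 (≈-7.9451) theta=-2883/9430 (≈-0.3057)
|theta_initial|=0.3000 |theta_final|=2883/9430 (≈0.3057) -> increased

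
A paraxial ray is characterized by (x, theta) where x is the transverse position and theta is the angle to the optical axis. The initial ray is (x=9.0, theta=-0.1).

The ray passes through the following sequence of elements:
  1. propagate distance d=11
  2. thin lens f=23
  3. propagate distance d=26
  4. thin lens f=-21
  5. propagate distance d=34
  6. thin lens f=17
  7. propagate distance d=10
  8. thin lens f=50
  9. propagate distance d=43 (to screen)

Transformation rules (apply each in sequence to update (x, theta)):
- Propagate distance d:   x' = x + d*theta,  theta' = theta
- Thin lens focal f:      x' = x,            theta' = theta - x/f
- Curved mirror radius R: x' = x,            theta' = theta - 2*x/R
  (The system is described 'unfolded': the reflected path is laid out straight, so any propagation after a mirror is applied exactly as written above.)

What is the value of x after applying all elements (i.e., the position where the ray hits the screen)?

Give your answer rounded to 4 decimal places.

Initial: x=9.0000 theta=-0.1000
After 1 (propagate distance d=11): x=7.9000 theta=-0.1000
After 2 (thin lens f=23): x=7.9000 theta=-51/115 (≈-0.4435)
After 3 (propagate distance d=26): x=-167/46 (≈-3.6304) theta=-51/115 (≈-0.4435)
After 4 (thin lens f=-21): x=-167/46 (≈-3.6304) theta=-2977/4830 (≈-0.6164)
After 5 (propagate distance d=34): x=-118753/4830 (≈-24.5865) theta=-2977/4830 (≈-0.6164)
After 6 (thin lens f=17): x=-118753/4830 (≈-24.5865) theta=34072/41055 (≈0.8299)
After 7 (propagate distance d=10): x=-445787/27370 (≈-16.2874) theta=34072/41055 (≈0.8299)
After 8 (thin lens f=50): x=-445787/27370 (≈-16.2874) theta=4744561/4105500 (≈1.1557)
After 9 (propagate distance d=43 (to screen)): x=137148073/4105500 (≈33.4059) theta=4744561/4105500 (≈1.1557)
Rounded to 4 decimal places: x = 33.4059

Answer: 33.4059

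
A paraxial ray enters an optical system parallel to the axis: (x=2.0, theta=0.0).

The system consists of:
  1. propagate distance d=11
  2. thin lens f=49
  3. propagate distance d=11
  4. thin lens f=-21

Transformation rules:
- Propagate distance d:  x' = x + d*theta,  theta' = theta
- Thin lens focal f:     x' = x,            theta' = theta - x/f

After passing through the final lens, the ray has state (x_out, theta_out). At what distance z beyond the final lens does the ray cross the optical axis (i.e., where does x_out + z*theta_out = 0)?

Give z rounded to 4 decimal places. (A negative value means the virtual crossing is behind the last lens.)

Answer: -46.9412

Derivation:
Initial: x=2.0000 theta=0.0000
After 1 (propagate distance d=11): x=2.0000 theta=0.0000
After 2 (thin lens f=49): x=2.0000 theta=-2/49 (≈-0.0408)
After 3 (propagate distance d=11): x=76/49 (≈1.5510) theta=-2/49 (≈-0.0408)
After 4 (thin lens f=-21): x=76/49 (≈1.5510) theta=34/1029 (≈0.0330)
z_focus = -x_out/theta_out = -(76/49)/(34/1029) = -798/17 ≈ -46.9412
Rounded to 4 decimal places: z = -46.9412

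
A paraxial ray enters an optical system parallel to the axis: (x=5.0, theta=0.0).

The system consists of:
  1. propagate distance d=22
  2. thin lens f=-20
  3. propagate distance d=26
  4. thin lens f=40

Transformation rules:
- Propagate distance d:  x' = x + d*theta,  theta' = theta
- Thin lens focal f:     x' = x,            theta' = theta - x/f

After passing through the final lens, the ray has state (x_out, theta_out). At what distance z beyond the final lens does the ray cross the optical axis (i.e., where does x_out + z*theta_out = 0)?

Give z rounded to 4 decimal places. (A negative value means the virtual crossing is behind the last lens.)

Initial: x=5.0000 theta=0.0000
After 1 (propagate distance d=22): x=5.0000 theta=0.0000
After 2 (thin lens f=-20): x=5.0000 theta=0.2500
After 3 (propagate distance d=26): x=11.5000 theta=0.2500
After 4 (thin lens f=40): x=11.5000 theta=-0.0375
z_focus = -x_out/theta_out = -(11.5000)/(-0.0375) = 920/3 ≈ 306.6667
Rounded to 4 decimal places: z = 306.6667

Answer: 306.6667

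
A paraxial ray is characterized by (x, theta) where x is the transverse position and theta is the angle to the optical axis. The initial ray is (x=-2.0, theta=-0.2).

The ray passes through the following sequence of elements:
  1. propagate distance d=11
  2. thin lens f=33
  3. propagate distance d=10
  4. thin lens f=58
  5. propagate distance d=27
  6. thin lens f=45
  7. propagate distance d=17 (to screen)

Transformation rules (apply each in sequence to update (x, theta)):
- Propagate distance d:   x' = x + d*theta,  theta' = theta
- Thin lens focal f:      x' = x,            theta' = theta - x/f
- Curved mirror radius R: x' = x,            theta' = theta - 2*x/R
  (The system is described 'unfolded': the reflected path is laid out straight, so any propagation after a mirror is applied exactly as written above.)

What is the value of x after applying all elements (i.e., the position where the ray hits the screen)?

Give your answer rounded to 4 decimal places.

Initial: x=-2.0000 theta=-0.2000
After 1 (propagate distance d=11): x=-4.2000 theta=-0.2000
After 2 (thin lens f=33): x=-4.2000 theta=-4/55 (≈-0.0727)
After 3 (propagate distance d=10): x=-271/55 (≈-4.9273) theta=-4/55 (≈-0.0727)
After 4 (thin lens f=58): x=-271/55 (≈-4.9273) theta=39/3190 (≈0.0122)
After 5 (propagate distance d=27): x=-2933/638 (≈-4.5972) theta=39/3190 (≈0.0122)
After 6 (thin lens f=45): x=-2933/638 (≈-4.5972) theta=1642/14355 (≈0.1144)
After 7 (propagate distance d=17 (to screen)): x=-76157/28710 (≈-2.6526) theta=1642/14355 (≈0.1144)
Rounded to 4 decimal places: x = -2.6526

Answer: -2.6526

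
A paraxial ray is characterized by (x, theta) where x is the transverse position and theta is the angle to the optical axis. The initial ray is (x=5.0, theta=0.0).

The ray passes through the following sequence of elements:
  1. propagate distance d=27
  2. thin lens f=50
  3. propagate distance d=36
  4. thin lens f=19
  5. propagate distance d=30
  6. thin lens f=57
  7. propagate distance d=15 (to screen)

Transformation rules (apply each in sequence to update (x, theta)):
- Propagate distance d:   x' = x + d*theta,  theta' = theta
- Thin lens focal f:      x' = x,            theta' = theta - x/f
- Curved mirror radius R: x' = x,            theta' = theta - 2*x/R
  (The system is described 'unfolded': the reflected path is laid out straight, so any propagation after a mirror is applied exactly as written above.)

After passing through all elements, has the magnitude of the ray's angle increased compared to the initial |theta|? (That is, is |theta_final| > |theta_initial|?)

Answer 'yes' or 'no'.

Initial: x=5.0000 theta=0.0000
After 1 (propagate distance d=27): x=5.0000 theta=0.0000
After 2 (thin lens f=50): x=5.0000 theta=-0.1000
After 3 (propagate distance d=36): x=1.4000 theta=-0.1000
After 4 (thin lens f=19): x=1.4000 theta=-33/190 (≈-0.1737)
After 5 (propagate distance d=30): x=-362/95 (≈-3.8105) theta=-33/190 (≈-0.1737)
After 6 (thin lens f=57): x=-362/95 (≈-3.8105) theta=-1157/10830 (≈-0.1068)
After 7 (propagate distance d=15 (to screen)): x=-19541/3610 (≈-5.4130) theta=-1157/10830 (≈-0.1068)
|theta_initial|=0.0000 |theta_final|=1157/10830 (≈0.1068) -> increased

Answer: yes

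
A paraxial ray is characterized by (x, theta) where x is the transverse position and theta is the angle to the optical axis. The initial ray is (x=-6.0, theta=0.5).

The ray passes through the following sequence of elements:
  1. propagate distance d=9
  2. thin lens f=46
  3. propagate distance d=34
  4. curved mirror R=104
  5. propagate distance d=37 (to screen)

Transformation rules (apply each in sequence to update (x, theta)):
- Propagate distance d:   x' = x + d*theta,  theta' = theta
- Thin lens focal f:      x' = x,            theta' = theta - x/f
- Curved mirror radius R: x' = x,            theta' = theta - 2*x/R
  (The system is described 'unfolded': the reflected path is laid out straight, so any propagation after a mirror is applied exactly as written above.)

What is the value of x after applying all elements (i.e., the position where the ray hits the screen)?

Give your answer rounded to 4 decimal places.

Answer: 24.4975

Derivation:
Initial: x=-6.0000 theta=0.5000
After 1 (propagate distance d=9): x=-1.5000 theta=0.5000
After 2 (thin lens f=46): x=-1.5000 theta=49/92 (≈0.5326)
After 3 (propagate distance d=34): x=382/23 (≈16.6087) theta=49/92 (≈0.5326)
After 4 (curved mirror R=104): x=382/23 (≈16.6087) theta=255/1196 (≈0.2132)
After 5 (propagate distance d=37 (to screen)): x=29299/1196 (≈24.4975) theta=255/1196 (≈0.2132)
Rounded to 4 decimal places: x = 24.4975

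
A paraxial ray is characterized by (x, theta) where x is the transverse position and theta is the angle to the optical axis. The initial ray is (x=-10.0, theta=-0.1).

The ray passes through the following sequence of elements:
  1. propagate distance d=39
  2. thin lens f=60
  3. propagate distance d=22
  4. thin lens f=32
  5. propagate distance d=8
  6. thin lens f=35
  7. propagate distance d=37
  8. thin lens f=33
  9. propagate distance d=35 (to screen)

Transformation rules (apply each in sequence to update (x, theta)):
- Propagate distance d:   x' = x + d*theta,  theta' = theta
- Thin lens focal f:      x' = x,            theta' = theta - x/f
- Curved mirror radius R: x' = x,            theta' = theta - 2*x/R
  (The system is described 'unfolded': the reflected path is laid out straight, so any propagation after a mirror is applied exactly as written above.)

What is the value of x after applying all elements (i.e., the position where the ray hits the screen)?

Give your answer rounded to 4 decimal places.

Answer: 22.7511

Derivation:
Initial: x=-10.0000 theta=-0.1000
After 1 (propagate distance d=39): x=-13.9000 theta=-0.1000
After 2 (thin lens f=60): x=-13.9000 theta=79/600 (≈0.1317)
After 3 (propagate distance d=22): x=-3301/300 (≈-11.0033) theta=79/600 (≈0.1317)
After 4 (thin lens f=32): x=-3301/300 (≈-11.0033) theta=913/1920 (≈0.4755)
After 5 (propagate distance d=8): x=-8639/1200 (≈-7.1992) theta=913/1920 (≈0.4755)
After 6 (thin lens f=35): x=-8639/1200 (≈-7.1992) theta=228887/336000 (≈0.6812)
After 7 (propagate distance d=37): x=2016633/112000 (≈18.0057) theta=228887/336000 (≈0.6812)
After 8 (thin lens f=33): x=2016633/112000 (≈18.0057) theta=125281/924000 (≈0.1356)
After 9 (propagate distance d=35 (to screen)): x=84088229/3696000 (≈22.7511) theta=125281/924000 (≈0.1356)
Rounded to 4 decimal places: x = 22.7511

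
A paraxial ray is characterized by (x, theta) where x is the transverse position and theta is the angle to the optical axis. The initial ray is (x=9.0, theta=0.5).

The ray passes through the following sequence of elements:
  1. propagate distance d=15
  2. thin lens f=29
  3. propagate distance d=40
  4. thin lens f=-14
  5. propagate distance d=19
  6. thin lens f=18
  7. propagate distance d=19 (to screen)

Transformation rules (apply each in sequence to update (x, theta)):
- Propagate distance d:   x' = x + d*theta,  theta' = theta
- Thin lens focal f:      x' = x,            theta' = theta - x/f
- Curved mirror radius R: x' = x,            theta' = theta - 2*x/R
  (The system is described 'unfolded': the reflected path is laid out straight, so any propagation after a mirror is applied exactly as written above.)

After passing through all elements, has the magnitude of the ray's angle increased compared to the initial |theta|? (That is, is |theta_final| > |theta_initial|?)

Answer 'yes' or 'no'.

Answer: yes

Derivation:
Initial: x=9.0000 theta=0.5000
After 1 (propagate distance d=15): x=16.5000 theta=0.5000
After 2 (thin lens f=29): x=16.5000 theta=-2/29 (≈-0.0690)
After 3 (propagate distance d=40): x=797/58 (≈13.7414) theta=-2/29 (≈-0.0690)
After 4 (thin lens f=-14): x=797/58 (≈13.7414) theta=741/812 (≈0.9126)
After 5 (propagate distance d=19): x=25237/812 (≈31.0800) theta=741/812 (≈0.9126)
After 6 (thin lens f=18): x=25237/812 (≈31.0800) theta=-11899/14616 (≈-0.8141)
After 7 (propagate distance d=19 (to screen)): x=228185/14616 (≈15.6120) theta=-11899/14616 (≈-0.8141)
|theta_initial|=0.5000 |theta_final|=11899/14616 (≈0.8141) -> increased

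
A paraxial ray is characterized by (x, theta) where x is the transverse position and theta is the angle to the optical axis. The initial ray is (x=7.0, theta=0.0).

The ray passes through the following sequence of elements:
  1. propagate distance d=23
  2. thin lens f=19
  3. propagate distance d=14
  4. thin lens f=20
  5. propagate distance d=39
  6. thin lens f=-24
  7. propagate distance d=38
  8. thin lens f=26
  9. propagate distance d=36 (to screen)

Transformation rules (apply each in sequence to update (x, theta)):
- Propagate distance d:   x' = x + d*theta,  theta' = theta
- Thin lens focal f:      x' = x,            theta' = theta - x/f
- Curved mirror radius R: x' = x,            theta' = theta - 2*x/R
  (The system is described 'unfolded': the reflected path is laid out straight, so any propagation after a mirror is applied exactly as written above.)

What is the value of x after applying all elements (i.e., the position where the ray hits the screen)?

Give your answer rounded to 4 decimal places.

Initial: x=7.0000 theta=0.0000
After 1 (propagate distance d=23): x=7.0000 theta=0.0000
After 2 (thin lens f=19): x=7.0000 theta=-7/19 (≈-0.3684)
After 3 (propagate distance d=14): x=35/19 (≈1.8421) theta=-7/19 (≈-0.3684)
After 4 (thin lens f=20): x=35/19 (≈1.8421) theta=-35/76 (≈-0.4605)
After 5 (propagate distance d=39): x=-1225/76 (≈-16.1184) theta=-35/76 (≈-0.4605)
After 6 (thin lens f=-24): x=-1225/76 (≈-16.1184) theta=-2065/1824 (≈-1.1321)
After 7 (propagate distance d=38): x=-53935/912 (≈-59.1393) theta=-2065/1824 (≈-1.1321)
After 8 (thin lens f=26): x=-53935/912 (≈-59.1393) theta=4515/3952 (≈1.1425)
After 9 (propagate distance d=36 (to screen)): x=-213535/11856 (≈-18.0107) theta=4515/3952 (≈1.1425)
Rounded to 4 decimal places: x = -18.0107

Answer: -18.0107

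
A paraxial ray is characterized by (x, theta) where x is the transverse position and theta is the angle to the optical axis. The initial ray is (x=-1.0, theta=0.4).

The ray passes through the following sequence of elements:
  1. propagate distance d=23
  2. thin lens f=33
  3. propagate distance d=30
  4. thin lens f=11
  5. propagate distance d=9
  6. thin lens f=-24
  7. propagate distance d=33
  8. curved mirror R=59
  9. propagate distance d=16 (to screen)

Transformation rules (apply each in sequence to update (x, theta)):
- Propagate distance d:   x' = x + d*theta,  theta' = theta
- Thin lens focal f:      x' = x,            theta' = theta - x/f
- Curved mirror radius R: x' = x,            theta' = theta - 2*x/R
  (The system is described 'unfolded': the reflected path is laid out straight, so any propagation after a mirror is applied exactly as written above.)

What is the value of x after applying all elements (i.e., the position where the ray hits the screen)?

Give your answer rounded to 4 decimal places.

Answer: -24.8697

Derivation:
Initial: x=-1.0000 theta=0.4000
After 1 (propagate distance d=23): x=8.2000 theta=0.4000
After 2 (thin lens f=33): x=8.2000 theta=5/33 (≈0.1515)
After 3 (propagate distance d=30): x=701/55 (≈12.7455) theta=5/33 (≈0.1515)
After 4 (thin lens f=11): x=701/55 (≈12.7455) theta=-1828/1815 (≈-1.0072)
After 5 (propagate distance d=9): x=2227/605 (≈3.6810) theta=-1828/1815 (≈-1.0072)
After 6 (thin lens f=-24): x=2227/605 (≈3.6810) theta=-1127/1320 (≈-0.8538)
After 7 (propagate distance d=33): x=-118551/4840 (≈-24.4940) theta=-1127/1320 (≈-0.8538)
After 8 (curved mirror R=59): x=-118551/4840 (≈-24.4940) theta=-20117/856680 (≈-0.0235)
After 9 (propagate distance d=16 (to screen)): x=-21305399/856680 (≈-24.8697) theta=-20117/856680 (≈-0.0235)
Rounded to 4 decimal places: x = -24.8697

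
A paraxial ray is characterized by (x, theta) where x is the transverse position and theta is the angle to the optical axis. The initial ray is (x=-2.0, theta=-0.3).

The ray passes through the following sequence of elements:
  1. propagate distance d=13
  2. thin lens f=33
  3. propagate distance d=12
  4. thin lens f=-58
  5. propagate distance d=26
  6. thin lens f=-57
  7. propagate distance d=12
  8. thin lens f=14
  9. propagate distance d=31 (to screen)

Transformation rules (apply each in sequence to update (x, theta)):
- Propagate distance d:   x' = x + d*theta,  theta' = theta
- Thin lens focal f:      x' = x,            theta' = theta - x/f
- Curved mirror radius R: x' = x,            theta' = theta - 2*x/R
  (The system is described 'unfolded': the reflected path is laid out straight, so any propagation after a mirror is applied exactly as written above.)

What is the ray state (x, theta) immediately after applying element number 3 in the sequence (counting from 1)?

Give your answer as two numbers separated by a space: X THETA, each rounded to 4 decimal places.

Answer: -7.3545 -0.1212

Derivation:
Initial: x=-2.0000 theta=-0.3000
After 1 (propagate distance d=13): x=-5.9000 theta=-0.3000
After 2 (thin lens f=33): x=-5.9000 theta=-4/33 (≈-0.1212)
After 3 (propagate distance d=12): x=-809/110 (≈-7.3545) theta=-4/33 (≈-0.1212)
Rounded to 4 decimal places: x = -7.3545, theta = -0.1212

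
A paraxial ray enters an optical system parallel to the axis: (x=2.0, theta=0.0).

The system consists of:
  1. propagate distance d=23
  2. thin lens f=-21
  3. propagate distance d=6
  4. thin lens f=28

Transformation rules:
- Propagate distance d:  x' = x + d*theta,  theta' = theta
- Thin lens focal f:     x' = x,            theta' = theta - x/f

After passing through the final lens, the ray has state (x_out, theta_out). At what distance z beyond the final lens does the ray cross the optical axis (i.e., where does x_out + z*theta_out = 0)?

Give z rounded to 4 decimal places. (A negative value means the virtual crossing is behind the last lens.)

Initial: x=2.0000 theta=0.0000
After 1 (propagate distance d=23): x=2.0000 theta=0.0000
After 2 (thin lens f=-21): x=2.0000 theta=2/21 (≈0.0952)
After 3 (propagate distance d=6): x=18/7 (≈2.5714) theta=2/21 (≈0.0952)
After 4 (thin lens f=28): x=18/7 (≈2.5714) theta=1/294 (≈0.0034)
z_focus = -x_out/theta_out = -(18/7)/(1/294) = -756.0000
Rounded to 4 decimal places: z = -756.0000

Answer: -756.0000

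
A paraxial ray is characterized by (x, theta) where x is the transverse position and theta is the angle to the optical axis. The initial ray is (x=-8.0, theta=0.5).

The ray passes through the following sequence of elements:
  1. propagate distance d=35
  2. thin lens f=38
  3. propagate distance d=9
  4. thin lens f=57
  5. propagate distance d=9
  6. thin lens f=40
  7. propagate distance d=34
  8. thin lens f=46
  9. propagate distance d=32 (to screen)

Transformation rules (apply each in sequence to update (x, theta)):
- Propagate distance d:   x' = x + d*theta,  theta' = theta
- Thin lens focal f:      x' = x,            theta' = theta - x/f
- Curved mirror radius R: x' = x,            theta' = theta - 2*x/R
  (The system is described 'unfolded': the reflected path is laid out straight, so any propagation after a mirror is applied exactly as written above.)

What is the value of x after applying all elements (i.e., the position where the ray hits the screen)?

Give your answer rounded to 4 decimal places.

Initial: x=-8.0000 theta=0.5000
After 1 (propagate distance d=35): x=9.5000 theta=0.5000
After 2 (thin lens f=38): x=9.5000 theta=0.2500
After 3 (propagate distance d=9): x=11.7500 theta=0.2500
After 4 (thin lens f=57): x=11.7500 theta=5/114 (≈0.0439)
After 5 (propagate distance d=9): x=923/76 (≈12.1447) theta=5/114 (≈0.0439)
After 6 (thin lens f=40): x=923/76 (≈12.1447) theta=-2369/9120 (≈-0.2598)
After 7 (propagate distance d=34): x=15107/4560 (≈3.3129) theta=-2369/9120 (≈-0.2598)
After 8 (thin lens f=46): x=15107/4560 (≈3.3129) theta=-11599/34960 (≈-0.3318)
After 9 (propagate distance d=32 (to screen)): x=-766043/104880 (≈-7.3040) theta=-11599/34960 (≈-0.3318)
Rounded to 4 decimal places: x = -7.3040

Answer: -7.3040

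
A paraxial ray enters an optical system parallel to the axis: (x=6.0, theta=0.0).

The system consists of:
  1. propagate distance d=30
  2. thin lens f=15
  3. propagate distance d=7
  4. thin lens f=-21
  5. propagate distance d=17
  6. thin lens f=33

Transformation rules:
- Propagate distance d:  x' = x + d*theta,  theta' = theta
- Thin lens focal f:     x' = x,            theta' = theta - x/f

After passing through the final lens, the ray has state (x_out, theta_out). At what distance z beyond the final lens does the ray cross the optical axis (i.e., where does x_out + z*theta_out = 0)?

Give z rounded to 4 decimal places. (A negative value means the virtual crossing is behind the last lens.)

Answer: -4.6516

Derivation:
Initial: x=6.0000 theta=0.0000
After 1 (propagate distance d=30): x=6.0000 theta=0.0000
After 2 (thin lens f=15): x=6.0000 theta=-0.4000
After 3 (propagate distance d=7): x=3.2000 theta=-0.4000
After 4 (thin lens f=-21): x=3.2000 theta=-26/105 (≈-0.2476)
After 5 (propagate distance d=17): x=-106/105 (≈-1.0095) theta=-26/105 (≈-0.2476)
After 6 (thin lens f=33): x=-106/105 (≈-1.0095) theta=-752/3465 (≈-0.2170)
z_focus = -x_out/theta_out = -(-106/105)/(-752/3465) = -1749/376 ≈ -4.6516
Rounded to 4 decimal places: z = -4.6516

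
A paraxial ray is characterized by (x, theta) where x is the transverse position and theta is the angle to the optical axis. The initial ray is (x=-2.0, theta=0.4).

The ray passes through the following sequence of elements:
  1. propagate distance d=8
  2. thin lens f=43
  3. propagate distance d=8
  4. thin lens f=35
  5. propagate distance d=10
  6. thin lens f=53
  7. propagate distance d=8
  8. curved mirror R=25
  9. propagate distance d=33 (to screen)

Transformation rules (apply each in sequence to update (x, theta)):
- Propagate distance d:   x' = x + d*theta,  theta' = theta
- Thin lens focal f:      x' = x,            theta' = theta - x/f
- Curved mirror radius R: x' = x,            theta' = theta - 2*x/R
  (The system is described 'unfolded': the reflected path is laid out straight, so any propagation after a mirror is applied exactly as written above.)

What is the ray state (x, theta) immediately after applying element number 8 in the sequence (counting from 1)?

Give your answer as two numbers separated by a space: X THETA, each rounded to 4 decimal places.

Answer: 7.7144 -0.4909

Derivation:
Initial: x=-2.0000 theta=0.4000
After 1 (propagate distance d=8): x=1.2000 theta=0.4000
After 2 (thin lens f=43): x=1.2000 theta=16/43 (≈0.3721)
After 3 (propagate distance d=8): x=898/215 (≈4.1767) theta=16/43 (≈0.3721)
After 4 (thin lens f=35): x=898/215 (≈4.1767) theta=1902/7525 (≈0.2528)
After 5 (propagate distance d=10): x=2018/301 (≈6.7043) theta=1902/7525 (≈0.2528)
After 6 (thin lens f=53): x=2018/301 (≈6.7043) theta=50356/398825 (≈0.1263)
After 7 (propagate distance d=8): x=3076698/398825 (≈7.7144) theta=50356/398825 (≈0.1263)
After 8 (curved mirror R=25): x=3076698/398825 (≈7.7144) theta=-4894496/9970625 (≈-0.4909)
Rounded to 4 decimal places: x = 7.7144, theta = -0.4909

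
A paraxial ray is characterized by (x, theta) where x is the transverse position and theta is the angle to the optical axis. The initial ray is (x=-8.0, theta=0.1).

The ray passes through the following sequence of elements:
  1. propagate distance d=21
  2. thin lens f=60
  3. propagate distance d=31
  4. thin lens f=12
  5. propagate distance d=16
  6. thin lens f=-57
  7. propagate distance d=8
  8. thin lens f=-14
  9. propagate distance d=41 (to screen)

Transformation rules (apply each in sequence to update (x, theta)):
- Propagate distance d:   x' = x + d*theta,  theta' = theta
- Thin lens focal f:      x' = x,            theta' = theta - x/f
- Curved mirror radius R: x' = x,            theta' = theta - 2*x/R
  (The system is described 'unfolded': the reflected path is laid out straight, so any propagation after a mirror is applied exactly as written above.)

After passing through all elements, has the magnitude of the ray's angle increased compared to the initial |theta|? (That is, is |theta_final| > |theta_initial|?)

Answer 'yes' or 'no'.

Answer: yes

Derivation:
Initial: x=-8.0000 theta=0.1000
After 1 (propagate distance d=21): x=-5.9000 theta=0.1000
After 2 (thin lens f=60): x=-5.9000 theta=119/600 (≈0.1983)
After 3 (propagate distance d=31): x=149/600 (≈0.2483) theta=119/600 (≈0.1983)
After 4 (thin lens f=12): x=149/600 (≈0.2483) theta=1279/7200 (≈0.1776)
After 5 (propagate distance d=16): x=5563/1800 (≈3.0906) theta=1279/7200 (≈0.1776)
After 6 (thin lens f=-57): x=5563/1800 (≈3.0906) theta=19031/82080 (≈0.2319)
After 7 (propagate distance d=8): x=507401/102600 (≈4.9454) theta=19031/82080 (≈0.2319)
After 8 (thin lens f=-14): x=507401/102600 (≈4.9454) theta=1680887/2872800 (≈0.5851)
After 9 (propagate distance d=41 (to screen)): x=1847191/63840 (≈28.9347) theta=1680887/2872800 (≈0.5851)
|theta_initial|=0.1000 |theta_final|=1680887/2872800 (≈0.5851) -> increased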